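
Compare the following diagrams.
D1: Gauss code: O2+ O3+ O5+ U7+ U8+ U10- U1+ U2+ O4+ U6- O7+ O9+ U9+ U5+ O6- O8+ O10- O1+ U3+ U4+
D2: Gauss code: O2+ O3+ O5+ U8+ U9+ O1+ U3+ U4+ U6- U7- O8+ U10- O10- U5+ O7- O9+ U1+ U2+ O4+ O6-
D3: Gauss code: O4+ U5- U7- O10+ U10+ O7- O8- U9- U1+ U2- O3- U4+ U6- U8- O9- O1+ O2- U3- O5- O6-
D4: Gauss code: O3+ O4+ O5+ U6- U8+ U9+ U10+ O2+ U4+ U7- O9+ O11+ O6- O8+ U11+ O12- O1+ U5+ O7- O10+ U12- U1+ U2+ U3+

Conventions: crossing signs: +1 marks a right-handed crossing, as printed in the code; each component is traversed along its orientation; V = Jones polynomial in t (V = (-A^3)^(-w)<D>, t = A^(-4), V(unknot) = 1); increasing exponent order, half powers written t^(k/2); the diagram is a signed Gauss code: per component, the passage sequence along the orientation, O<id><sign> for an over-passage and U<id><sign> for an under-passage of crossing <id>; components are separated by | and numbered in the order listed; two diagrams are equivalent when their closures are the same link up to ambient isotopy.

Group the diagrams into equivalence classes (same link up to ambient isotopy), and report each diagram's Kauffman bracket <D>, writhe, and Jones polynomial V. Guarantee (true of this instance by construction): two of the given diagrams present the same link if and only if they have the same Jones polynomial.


equivalence classes: {D1, D2, D4} | {D3}
D1 (bracket -A^-6 + A^-2 - A^2 + 2A^6 - A^10 + A^14; 10 crossings at w = +6): V = t - t^2 + 2t^3 - t^4 + t^5 - t^6
V(D2) = t - t^2 + 2t^3 - t^4 + t^5 - t^6  [10 crossings, <D> = -A^-12 + A^-8 - A^-4 + 2 - A^4 + A^8, w = +4]
V(D3) = -t^-4 + t^-3 + t^-1  [10 crossings, <D> = A^-8 + 1 - A^4, w = -4]
D4 (bracket -A^-6 + A^-2 - A^2 + 2A^6 - A^10 + A^14; 12 crossings at w = +6): V = t - t^2 + 2t^3 - t^4 + t^5 - t^6
observation: V(t) takes 2 values over 4 diagrams, fixing the grouping


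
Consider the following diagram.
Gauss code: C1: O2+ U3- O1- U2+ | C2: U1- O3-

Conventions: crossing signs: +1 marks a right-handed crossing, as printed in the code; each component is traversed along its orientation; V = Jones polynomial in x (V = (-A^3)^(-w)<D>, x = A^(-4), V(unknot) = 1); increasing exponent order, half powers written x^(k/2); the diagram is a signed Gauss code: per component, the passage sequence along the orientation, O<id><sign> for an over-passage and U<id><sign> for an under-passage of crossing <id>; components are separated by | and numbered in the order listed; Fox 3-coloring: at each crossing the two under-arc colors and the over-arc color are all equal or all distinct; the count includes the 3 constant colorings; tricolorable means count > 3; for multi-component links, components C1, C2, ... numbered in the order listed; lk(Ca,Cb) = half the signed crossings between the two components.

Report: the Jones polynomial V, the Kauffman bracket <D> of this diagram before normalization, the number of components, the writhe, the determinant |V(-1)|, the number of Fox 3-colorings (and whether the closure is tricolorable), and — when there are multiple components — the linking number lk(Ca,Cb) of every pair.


Jones polynomial: V(x) = -x^(-5/2) - x^(-1/2)
<D> = A^-1 + A^7; writhe -1
components 2, writhe -1 (3 crossings)
linking number lk(C1,C2) = -1
3-colorings: 3 of 3^3, det 2 — not tricolorable
note: span 2 respects span(V) <= c + mu - 1 = 4 for this 2-component diagram


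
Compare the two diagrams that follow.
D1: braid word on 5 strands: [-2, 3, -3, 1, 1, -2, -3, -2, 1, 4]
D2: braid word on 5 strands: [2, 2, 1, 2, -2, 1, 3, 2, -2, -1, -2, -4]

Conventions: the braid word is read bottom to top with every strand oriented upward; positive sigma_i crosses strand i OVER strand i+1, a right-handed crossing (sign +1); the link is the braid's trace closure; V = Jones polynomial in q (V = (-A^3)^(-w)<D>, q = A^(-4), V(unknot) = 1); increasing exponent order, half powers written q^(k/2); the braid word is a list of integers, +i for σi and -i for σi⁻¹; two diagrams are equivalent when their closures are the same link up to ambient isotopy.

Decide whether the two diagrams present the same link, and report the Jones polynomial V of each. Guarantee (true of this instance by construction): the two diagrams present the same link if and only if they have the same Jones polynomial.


same link: no
V(D1) = -q^-3 + 2q^-2 - 2q^-1 + 3 - 2q + 2q^2 - q^3  [10 crossings, <D> = -A^-12 + 2A^-8 - 2A^-4 + 3 - 2A^4 + 2A^8 - A^12, w = 0]
D2 (bracket A^6; 12 crossings at w = +2): V = 1
note: comparing 2 Jones polynomials yields 2 groups


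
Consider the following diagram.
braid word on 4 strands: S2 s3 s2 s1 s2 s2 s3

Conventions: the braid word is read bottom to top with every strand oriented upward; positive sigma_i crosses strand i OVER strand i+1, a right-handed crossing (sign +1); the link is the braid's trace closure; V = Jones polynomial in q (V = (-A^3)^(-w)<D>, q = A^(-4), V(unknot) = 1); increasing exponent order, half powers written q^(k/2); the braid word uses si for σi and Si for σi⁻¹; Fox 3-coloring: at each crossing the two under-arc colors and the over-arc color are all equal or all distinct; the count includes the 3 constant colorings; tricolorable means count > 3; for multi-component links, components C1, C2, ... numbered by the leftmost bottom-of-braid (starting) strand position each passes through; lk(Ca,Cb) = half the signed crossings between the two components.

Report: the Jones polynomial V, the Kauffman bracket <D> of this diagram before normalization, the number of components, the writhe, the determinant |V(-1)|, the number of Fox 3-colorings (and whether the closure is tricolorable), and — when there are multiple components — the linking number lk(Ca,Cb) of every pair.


V = q - q^2 + 2q^3 - q^4 + q^5 - q^6
<D> = A^-9 - A^-5 + A^-1 - 2A^3 + A^7 - A^11 (w = +5)
1 component over 7 crossings, w = +5
3 Fox colorings among 3^7, |V(-1)| = 7: not tricolorable
why: the span of V is 5, forcing >= 5 crossings in any diagram


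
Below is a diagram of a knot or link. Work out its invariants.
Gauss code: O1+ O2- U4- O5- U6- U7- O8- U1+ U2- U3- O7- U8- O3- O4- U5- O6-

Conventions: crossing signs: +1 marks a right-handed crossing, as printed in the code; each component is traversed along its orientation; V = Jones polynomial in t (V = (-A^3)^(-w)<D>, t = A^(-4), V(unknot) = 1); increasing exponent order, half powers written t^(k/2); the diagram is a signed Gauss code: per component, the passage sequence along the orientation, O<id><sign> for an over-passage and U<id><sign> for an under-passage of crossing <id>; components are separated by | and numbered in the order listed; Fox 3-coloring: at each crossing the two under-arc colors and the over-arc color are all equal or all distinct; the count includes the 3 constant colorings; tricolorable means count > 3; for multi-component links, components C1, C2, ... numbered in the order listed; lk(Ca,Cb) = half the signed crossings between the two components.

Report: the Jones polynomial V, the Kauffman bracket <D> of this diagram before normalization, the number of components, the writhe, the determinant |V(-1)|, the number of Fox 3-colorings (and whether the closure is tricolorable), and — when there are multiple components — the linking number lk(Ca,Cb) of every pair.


V = t^-8 - 2t^-7 + t^-6 - 2t^-5 + 2t^-4 + t^-2
<D> = A^-10 + 2A^-2 - 2A^2 + A^6 - 2A^10 + A^14 (w = -6)
1 component over 8 crossings, w = -6
27 Fox colorings among 3^8, |V(-1)| = 9: tricolorable
why: w = -6 shifts under R1 moves; the (-A^3)^(6) factor cancels that in V


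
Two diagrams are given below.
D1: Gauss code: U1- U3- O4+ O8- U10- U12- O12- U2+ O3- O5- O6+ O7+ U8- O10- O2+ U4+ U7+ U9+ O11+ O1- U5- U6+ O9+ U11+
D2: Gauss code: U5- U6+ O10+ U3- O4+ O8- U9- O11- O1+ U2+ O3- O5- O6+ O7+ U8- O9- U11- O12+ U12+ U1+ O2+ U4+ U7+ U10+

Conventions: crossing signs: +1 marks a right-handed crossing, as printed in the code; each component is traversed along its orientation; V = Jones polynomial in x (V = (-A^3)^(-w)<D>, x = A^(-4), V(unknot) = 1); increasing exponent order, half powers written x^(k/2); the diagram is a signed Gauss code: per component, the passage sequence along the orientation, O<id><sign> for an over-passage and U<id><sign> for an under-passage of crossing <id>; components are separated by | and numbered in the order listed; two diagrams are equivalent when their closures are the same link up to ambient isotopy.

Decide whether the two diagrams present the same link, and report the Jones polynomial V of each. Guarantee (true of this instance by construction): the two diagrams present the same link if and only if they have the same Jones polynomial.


same link: yes
V(D1) = 1  [12 crossings, <D> = 1, w = 0]
V(D2) = 1  (w +2, c 12, <D> = A^6)
note: one V(x) for all 2 diagrams — one class (guaranteed)


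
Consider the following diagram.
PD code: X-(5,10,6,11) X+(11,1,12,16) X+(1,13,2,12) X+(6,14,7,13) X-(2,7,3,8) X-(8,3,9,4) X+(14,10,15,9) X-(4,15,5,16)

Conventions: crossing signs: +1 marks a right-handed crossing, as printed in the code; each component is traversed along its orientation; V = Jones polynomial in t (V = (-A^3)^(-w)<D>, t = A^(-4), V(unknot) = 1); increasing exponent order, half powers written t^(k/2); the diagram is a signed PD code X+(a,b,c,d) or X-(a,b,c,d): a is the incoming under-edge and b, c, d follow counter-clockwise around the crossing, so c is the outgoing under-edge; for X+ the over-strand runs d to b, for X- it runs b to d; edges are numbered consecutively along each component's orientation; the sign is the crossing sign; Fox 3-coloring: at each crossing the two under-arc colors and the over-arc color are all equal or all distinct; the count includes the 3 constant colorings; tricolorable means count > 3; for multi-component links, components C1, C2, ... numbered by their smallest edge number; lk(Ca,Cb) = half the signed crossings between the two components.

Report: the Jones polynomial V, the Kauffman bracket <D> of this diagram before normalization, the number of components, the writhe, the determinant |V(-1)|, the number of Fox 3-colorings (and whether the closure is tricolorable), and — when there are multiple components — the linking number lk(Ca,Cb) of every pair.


V(t) = -t^-3 + t^-2 - t^-1 + 3 - t + t^2 - t^3
bracket: -A^-12 + A^-8 - A^-4 + 3 - A^4 + A^8 - A^12, w = 0
1 component, writhe 0, over 8 crossings
det 9, colorings 27 of 3^8 — tricolorable
observation: det 9 = |V(-1)|; divisible by 3, so tricolorable


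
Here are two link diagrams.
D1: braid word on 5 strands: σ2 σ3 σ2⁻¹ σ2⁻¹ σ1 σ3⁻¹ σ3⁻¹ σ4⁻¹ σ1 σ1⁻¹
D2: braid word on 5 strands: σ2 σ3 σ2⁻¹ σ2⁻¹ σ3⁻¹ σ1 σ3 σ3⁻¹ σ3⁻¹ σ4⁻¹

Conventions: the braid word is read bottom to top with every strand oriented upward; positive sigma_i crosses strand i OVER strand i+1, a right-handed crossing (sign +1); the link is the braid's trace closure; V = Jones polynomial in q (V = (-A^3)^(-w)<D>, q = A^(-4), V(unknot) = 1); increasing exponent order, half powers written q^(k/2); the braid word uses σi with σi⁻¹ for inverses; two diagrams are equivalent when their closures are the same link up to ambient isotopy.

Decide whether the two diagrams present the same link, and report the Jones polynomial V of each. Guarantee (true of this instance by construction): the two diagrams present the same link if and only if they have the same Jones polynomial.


equivalent: yes
V(D1) = -q^-4 + q^-3 + q^-1  (w -2, c 10, <D> = A^-2 + A^6 - A^10)
V(D2) = -q^-4 + q^-3 + q^-1  (w -2, c 10, <D> = A^-2 + A^6 - A^10)
why: one V(q) for all 2 diagrams — one class (guaranteed)


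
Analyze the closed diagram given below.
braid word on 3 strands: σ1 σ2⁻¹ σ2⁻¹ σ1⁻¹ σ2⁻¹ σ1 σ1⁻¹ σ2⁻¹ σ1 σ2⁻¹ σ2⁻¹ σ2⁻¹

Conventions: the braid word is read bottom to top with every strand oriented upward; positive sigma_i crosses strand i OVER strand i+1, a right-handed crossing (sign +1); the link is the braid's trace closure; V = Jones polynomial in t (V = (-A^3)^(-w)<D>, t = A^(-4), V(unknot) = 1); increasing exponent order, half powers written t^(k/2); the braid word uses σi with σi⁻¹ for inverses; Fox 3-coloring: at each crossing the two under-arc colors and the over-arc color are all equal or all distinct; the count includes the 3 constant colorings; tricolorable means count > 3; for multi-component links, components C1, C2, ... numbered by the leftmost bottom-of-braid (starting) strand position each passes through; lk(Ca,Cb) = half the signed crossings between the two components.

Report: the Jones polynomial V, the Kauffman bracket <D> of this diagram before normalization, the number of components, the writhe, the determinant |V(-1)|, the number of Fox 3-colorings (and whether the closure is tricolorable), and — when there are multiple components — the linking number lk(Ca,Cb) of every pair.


V = -t^-9 + t^-8 - 2t^-7 + 3t^-6 - 2t^-5 + 2t^-4 - t^-3 + t^-2
<D> = A^-10 - A^-6 + 2A^-2 - 2A^2 + 3A^6 - 2A^10 + A^14 - A^18 (w = -6)
1 component over 12 crossings, w = -6
3 Fox colorings among 3^12, |V(-1)| = 13: not tricolorable
why: the span of V is 7, forcing >= 7 crossings in any diagram


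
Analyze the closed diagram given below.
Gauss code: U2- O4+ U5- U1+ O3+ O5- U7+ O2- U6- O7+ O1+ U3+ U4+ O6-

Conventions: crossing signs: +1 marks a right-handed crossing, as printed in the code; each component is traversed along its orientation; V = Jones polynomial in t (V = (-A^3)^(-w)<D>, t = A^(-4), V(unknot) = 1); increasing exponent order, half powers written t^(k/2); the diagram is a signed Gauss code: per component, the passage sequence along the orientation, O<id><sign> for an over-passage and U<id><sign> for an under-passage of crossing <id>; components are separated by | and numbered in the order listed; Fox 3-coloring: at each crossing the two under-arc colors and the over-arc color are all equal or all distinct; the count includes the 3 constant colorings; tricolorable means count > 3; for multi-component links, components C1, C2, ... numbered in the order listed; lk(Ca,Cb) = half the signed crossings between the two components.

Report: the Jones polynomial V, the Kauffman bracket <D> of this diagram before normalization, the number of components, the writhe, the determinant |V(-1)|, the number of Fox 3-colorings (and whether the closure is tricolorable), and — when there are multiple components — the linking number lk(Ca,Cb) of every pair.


V = t^-2 - t^-1 + 2 - 2t + t^2 - t^3 + t^4
<D> = -A^-13 + A^-9 - A^-5 + 2A^-1 - 2A^3 + A^7 - A^11 (w = +1)
1 component over 7 crossings, w = +1
9 Fox colorings among 3^7, |V(-1)| = 9: tricolorable
why: det 9 = |V(-1)|; divisible by 3, so tricolorable


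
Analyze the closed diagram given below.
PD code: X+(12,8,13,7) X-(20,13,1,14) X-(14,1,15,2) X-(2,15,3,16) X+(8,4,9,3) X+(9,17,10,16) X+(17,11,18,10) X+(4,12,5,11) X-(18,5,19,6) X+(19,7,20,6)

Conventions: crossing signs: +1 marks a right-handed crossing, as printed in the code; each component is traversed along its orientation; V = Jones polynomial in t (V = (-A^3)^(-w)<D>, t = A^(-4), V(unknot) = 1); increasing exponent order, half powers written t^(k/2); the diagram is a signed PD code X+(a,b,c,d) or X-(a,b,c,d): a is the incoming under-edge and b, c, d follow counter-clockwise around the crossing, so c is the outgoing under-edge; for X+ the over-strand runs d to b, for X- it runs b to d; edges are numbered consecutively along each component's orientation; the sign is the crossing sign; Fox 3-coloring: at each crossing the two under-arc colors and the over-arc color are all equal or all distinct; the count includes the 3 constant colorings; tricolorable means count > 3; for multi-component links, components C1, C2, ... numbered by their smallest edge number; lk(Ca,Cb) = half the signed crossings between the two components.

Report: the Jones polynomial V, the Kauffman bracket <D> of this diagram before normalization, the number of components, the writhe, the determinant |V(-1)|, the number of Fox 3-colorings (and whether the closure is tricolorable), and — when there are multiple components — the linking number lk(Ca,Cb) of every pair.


V = -t^-1 + 2 - t + 2t^2 - t^3 + t^4 - t^5
<D> = -A^-14 + A^-10 - A^-6 + 2A^-2 - A^2 + 2A^6 - A^10 (w = +2)
1 component over 10 crossings, w = +2
9 Fox colorings among 3^10, |V(-1)| = 9: tricolorable
why: the span of V is 6, forcing >= 6 crossings in any diagram


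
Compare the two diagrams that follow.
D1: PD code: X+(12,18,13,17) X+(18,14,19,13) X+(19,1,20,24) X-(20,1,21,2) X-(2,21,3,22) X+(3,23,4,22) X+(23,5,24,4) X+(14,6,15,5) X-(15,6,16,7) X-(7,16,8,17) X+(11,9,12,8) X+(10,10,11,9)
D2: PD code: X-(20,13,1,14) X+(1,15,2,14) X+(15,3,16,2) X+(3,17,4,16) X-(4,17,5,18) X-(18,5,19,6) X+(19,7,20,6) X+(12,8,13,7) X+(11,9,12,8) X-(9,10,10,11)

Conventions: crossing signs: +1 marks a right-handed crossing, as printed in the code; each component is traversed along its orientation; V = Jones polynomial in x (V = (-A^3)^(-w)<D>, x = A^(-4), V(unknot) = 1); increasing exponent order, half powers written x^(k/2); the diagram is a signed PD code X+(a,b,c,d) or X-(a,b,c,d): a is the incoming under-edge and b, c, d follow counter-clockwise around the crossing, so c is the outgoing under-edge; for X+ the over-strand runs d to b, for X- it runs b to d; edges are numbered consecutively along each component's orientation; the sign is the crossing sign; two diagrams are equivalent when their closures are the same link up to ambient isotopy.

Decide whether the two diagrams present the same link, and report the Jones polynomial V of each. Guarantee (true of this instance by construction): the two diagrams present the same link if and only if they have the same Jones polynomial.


same link: yes
V(D1) = 1  [12 crossings, <D> = A^12, w = +4]
V(D2) = 1  [10 crossings, <D> = A^6, w = +2]
insight: all 2 diagrams share one V(x), hence one class


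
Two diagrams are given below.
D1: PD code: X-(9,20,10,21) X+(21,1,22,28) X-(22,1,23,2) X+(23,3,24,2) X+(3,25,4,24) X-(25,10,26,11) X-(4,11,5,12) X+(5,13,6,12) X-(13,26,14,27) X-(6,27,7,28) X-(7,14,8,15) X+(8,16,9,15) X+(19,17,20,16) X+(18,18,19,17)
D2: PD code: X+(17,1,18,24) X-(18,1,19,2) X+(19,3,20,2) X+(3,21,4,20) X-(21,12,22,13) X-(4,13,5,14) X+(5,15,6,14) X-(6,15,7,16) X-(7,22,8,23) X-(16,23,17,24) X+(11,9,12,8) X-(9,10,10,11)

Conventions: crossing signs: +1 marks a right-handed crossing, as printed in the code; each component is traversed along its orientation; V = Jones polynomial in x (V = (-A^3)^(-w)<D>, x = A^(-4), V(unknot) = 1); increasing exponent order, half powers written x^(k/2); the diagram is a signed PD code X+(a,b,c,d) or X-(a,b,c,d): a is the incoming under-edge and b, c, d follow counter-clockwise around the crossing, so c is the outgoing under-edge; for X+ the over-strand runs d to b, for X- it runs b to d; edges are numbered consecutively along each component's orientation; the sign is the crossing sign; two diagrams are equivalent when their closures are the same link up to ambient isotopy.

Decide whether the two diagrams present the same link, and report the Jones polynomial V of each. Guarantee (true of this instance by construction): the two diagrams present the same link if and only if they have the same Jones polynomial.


same link: yes
V(D1) = 1  [14 crossings, <D> = 1, w = 0]
D2 (bracket A^-6; 12 crossings at w = -2): V = 1
note: one V(x) for all 2 diagrams — one class (guaranteed)


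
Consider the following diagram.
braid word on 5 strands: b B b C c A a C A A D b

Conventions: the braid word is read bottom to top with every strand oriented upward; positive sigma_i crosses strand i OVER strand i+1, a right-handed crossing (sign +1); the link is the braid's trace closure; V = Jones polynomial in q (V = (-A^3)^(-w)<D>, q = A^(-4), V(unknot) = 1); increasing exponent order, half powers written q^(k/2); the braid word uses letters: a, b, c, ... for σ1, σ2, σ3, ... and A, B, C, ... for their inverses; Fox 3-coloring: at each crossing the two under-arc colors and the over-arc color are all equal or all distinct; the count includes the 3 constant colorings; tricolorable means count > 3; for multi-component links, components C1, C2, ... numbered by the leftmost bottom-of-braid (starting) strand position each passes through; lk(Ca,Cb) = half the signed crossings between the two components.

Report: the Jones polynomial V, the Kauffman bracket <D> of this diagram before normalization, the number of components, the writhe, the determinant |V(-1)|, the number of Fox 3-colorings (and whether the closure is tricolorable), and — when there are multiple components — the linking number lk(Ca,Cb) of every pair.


V = q^-2 + 2 + q^2
<D> = A^-14 + 2A^-6 + A^2 (w = -2)
3 components over 12 crossings, w = -2
lk(C1,C2): 0
lk(C1,C3) = -1
linking number lk(C2,C3) = +1
3 Fox colorings among 3^12, |V(-1)| = 4: not tricolorable
why: span 4 respects span(V) <= c + mu - 1 = 14 for this 3-component diagram


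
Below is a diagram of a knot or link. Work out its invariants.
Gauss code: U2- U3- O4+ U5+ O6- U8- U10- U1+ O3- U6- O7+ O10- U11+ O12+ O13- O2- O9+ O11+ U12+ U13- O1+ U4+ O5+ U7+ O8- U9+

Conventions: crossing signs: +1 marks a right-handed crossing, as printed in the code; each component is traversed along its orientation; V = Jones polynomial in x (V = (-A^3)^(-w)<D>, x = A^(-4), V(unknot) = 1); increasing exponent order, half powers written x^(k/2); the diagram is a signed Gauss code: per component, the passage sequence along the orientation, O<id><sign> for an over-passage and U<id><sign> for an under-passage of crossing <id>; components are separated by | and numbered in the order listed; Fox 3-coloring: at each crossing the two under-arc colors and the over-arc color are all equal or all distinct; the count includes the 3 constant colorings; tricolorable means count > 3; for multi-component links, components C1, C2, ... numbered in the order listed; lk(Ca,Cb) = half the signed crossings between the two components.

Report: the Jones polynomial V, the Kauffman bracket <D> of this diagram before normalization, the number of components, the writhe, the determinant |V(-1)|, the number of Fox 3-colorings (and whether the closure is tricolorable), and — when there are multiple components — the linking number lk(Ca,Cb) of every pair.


V = -x^-3 + 2x^-2 - 2x^-1 + 3 - 2x + 2x^2 - x^3
<D> = A^-9 - 2A^-5 + 2A^-1 - 3A^3 + 2A^7 - 2A^11 + A^15 (w = +1)
1 component over 13 crossings, w = +1
3 Fox colorings among 3^13, |V(-1)| = 13: not tricolorable
why: the span of V is 6, forcing >= 6 crossings in any diagram


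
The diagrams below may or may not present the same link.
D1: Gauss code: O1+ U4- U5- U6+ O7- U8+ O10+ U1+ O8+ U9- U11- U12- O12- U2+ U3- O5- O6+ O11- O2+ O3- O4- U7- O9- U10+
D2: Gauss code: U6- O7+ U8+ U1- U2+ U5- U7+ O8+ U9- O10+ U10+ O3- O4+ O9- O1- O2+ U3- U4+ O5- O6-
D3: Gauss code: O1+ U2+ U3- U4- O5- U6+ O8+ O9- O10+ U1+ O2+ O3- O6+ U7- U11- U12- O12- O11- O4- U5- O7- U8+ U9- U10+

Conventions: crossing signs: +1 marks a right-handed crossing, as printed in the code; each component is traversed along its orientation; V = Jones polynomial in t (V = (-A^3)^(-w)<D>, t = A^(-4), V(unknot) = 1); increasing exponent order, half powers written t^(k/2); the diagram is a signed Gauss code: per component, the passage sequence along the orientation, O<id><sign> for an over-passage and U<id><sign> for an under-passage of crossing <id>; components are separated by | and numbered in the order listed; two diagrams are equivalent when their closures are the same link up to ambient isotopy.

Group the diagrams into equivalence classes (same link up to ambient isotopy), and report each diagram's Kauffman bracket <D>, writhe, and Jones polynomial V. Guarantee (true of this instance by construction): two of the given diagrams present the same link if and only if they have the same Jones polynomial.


grouping into links: {D1, D3} | {D2}
V(D1) = -t^-3 + 2t^-2 - 2t^-1 + 3 - 2t + 2t^2 - t^3  (w -2, c 12, <D> = -A^-18 + 2A^-14 - 2A^-10 + 3A^-6 - 2A^-2 + 2A^2 - A^6)
V(D2) = 1  [10 crossings, <D> = 1, w = 0]
D3 (bracket -A^-18 + 2A^-14 - 2A^-10 + 3A^-6 - 2A^-2 + 2A^2 - A^6; 12 crossings at w = -2): V = -t^-3 + 2t^-2 - 2t^-1 + 3 - 2t + 2t^2 - t^3
why: 2 classes among 3 diagrams; unequal V(t) rules out equality


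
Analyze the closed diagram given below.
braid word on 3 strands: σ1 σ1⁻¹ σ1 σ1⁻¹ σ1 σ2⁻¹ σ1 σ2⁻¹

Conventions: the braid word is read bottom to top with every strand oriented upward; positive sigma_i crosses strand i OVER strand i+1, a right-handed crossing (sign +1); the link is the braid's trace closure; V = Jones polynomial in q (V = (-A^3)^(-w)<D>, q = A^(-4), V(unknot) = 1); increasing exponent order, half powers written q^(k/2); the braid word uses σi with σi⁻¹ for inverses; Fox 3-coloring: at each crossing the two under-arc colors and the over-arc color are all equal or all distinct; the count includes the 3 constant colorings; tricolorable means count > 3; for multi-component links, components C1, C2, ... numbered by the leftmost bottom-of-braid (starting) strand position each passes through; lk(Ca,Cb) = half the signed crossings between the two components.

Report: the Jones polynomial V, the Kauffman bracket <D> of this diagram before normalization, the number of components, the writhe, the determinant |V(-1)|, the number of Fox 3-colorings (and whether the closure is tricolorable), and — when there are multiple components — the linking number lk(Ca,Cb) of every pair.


V = q^-2 - q^-1 + 1 - q + q^2
<D> = A^-8 - A^-4 + 1 - A^4 + A^8 (w = 0)
1 component over 8 crossings, w = 0
3 Fox colorings among 3^8, |V(-1)| = 5: not tricolorable
why: det 5 = |V(-1)|; not divisible by 3, so not tricolorable


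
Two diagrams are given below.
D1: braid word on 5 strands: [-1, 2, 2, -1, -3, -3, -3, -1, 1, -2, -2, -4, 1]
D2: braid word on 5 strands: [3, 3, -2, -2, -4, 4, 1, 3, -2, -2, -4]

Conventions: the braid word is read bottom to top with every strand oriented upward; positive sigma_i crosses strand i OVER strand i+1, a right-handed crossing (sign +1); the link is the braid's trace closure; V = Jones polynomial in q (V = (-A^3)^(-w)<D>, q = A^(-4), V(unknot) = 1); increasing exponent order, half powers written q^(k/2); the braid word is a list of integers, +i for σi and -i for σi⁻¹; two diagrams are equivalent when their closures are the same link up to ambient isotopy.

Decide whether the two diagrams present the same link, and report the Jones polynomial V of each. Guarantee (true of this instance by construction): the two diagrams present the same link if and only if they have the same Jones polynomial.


equivalent: no
D1 (bracket A^-13 + A^-9 + A^-5 - A^3; 13 crossings at w = -5): V = q^(-9/2) - q^(-5/2) - q^(-3/2) - q^(-1/2)
D2 (bracket -A^-13 + 2A^-9 - 3A^-5 + 4A^-1 - 3A^3 + 4A^7 - 2A^11 + A^15; 11 crossings at w = -1): V = -q^(-9/2) + 2q^(-7/2) - 4q^(-5/2) + 3q^(-3/2) - 4q^(-1/2) + 3q^(1/2) - 2q^(3/2) + q^(5/2)
key observation: 2 values of V(q) split the 2 diagrams


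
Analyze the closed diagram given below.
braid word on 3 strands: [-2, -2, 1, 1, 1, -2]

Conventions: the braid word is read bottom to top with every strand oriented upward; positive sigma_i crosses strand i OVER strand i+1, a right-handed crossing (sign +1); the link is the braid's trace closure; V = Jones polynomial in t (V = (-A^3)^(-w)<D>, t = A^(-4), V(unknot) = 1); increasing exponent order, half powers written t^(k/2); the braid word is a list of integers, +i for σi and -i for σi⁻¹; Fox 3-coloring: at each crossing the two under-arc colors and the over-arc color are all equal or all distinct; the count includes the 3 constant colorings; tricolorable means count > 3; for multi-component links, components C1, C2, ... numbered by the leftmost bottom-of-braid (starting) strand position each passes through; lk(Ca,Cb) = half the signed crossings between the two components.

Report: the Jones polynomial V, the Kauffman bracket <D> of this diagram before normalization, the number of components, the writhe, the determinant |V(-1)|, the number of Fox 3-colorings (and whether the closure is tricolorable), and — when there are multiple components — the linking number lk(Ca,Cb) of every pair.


V = -t^-3 + t^-2 - t^-1 + 3 - t + t^2 - t^3
<D> = -A^-12 + A^-8 - A^-4 + 3 - A^4 + A^8 - A^12 (w = 0)
1 component over 6 crossings, w = 0
27 Fox colorings among 3^6, |V(-1)| = 9: tricolorable
why: w = 0 (over 6 crossings) is diagram-only; (-A^3)^(0) removes it from V


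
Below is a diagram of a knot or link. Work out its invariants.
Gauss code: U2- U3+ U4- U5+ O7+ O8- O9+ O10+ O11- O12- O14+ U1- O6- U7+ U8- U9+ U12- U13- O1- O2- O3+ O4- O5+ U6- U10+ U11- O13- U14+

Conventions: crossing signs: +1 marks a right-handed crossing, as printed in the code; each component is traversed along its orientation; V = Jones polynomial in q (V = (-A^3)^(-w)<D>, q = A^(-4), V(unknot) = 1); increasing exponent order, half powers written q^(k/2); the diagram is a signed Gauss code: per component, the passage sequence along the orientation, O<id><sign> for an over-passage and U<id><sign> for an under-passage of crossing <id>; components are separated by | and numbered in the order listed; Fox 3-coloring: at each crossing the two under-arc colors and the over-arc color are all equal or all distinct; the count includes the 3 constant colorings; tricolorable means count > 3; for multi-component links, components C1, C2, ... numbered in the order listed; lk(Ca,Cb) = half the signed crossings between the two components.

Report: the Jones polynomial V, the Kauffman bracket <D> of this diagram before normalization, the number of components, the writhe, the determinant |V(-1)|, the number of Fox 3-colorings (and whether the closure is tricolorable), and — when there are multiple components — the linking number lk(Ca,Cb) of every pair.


V = -q^-4 + q^-3 + q^-1
<D> = A^-2 + A^6 - A^10 (w = -2)
1 component over 14 crossings, w = -2
9 Fox colorings among 3^14, |V(-1)| = 3: tricolorable
why: V spans 3 powers of q: at least 3 crossings in any diagram


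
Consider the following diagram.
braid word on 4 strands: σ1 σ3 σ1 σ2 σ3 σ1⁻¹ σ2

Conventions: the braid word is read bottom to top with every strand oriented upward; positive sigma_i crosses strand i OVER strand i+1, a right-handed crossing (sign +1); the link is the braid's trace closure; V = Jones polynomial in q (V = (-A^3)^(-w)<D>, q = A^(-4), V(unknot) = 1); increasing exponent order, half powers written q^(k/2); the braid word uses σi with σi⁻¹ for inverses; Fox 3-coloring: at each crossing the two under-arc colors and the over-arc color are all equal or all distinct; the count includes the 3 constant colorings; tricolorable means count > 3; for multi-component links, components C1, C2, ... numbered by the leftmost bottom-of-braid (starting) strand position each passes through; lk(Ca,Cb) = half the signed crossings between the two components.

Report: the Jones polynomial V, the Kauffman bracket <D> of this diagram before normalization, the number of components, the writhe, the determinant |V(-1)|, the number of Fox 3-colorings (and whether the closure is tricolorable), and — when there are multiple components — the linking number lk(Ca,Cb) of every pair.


V(q) = q - q^2 + 2q^3 - q^4 + q^5 - q^6
bracket: A^-9 - A^-5 + A^-1 - 2A^3 + A^7 - A^11, w = +5
1 component, writhe +5, over 7 crossings
det 7, colorings 3 of 3^7 — not tricolorable
observation: V spans 5 powers of q: at least 5 crossings in any diagram


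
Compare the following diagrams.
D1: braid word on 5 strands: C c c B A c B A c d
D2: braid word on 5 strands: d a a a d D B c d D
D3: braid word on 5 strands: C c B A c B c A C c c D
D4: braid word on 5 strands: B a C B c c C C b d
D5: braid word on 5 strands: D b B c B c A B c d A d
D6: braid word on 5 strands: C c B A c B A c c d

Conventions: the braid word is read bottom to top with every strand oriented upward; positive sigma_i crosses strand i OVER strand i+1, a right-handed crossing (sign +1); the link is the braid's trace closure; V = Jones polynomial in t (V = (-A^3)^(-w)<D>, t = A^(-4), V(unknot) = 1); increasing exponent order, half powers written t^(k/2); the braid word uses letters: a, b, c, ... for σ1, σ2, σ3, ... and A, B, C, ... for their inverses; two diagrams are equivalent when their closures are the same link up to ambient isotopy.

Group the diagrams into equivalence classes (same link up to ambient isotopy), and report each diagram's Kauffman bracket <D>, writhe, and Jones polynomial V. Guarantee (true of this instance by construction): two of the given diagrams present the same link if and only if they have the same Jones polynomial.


grouping into links: {D1, D3, D5, D6} | {D2} | {D4}
V(D1) = -t^-3 + 2t^-2 - 2t^-1 + 3 - 2t + 2t^2 - t^3  (w 0, c 10, <D> = -A^-12 + 2A^-8 - 2A^-4 + 3 - 2A^4 + 2A^8 - A^12)
V(D2) = t + t^3 - t^4  (w +4, c 10, <D> = -A^-4 + 1 + A^8)
V(D3) = -t^-3 + 2t^-2 - 2t^-1 + 3 - 2t + 2t^2 - t^3  (w -2, c 12, <D> = -A^-18 + 2A^-14 - 2A^-10 + 3A^-6 - 2A^-2 + 2A^2 - A^6)
D4 (bracket 1; 10 crossings at w = 0): V = 1
V(D5) = -t^-3 + 2t^-2 - 2t^-1 + 3 - 2t + 2t^2 - t^3  [12 crossings, <D> = -A^-12 + 2A^-8 - 2A^-4 + 3 - 2A^4 + 2A^8 - A^12, w = 0]
V(D6) = -t^-3 + 2t^-2 - 2t^-1 + 3 - 2t + 2t^2 - t^3  (w 0, c 10, <D> = -A^-12 + 2A^-8 - 2A^-4 + 3 - 2A^4 + 2A^8 - A^12)
key observation: 3 values of V(t) split the 6 diagrams


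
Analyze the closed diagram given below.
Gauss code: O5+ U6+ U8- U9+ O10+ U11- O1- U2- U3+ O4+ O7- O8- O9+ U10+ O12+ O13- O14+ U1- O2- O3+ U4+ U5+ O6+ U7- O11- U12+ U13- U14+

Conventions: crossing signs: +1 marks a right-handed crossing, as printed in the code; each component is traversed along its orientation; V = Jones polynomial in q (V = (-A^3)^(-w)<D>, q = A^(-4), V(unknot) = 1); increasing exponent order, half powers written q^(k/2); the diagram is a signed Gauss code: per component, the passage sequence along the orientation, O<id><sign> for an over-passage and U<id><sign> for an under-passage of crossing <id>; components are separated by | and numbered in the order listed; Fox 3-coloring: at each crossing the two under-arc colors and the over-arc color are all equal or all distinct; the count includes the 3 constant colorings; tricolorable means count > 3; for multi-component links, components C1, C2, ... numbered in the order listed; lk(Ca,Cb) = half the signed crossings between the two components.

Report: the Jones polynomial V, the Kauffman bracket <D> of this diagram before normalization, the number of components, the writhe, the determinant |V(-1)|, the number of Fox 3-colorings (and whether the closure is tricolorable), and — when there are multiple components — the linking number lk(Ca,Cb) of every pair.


V(q) = q^-1 - 1 + 2q - 2q^2 + 2q^3 - 2q^4 + q^5
bracket: A^-14 - 2A^-10 + 2A^-6 - 2A^-2 + 2A^2 - A^6 + A^10, w = +2
1 component, writhe +2, over 14 crossings
det 11, colorings 3 of 3^14 — not tricolorable
observation: V spans 6 powers of q: at least 6 crossings in any diagram


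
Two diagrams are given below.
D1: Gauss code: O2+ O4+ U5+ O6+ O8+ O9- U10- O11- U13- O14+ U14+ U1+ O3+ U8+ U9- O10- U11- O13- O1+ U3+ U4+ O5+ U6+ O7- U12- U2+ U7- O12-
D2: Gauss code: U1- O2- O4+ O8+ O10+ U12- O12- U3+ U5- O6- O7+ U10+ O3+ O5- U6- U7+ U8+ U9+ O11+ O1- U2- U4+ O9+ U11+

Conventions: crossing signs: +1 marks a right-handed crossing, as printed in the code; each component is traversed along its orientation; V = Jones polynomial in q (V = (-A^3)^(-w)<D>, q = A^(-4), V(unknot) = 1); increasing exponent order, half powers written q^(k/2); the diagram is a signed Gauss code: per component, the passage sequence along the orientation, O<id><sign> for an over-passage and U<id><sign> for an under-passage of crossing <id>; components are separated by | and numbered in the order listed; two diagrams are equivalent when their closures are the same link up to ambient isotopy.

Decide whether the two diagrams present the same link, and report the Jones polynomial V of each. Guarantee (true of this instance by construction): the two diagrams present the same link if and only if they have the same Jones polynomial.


same link: no
V(D1) = q + q^3 - q^4  [14 crossings, <D> = -A^-10 + A^-6 + A^2, w = +2]
V(D2) = 1  [12 crossings, <D> = A^6, w = +2]
insight: V(q) takes 2 values over 2 diagrams, fixing the grouping


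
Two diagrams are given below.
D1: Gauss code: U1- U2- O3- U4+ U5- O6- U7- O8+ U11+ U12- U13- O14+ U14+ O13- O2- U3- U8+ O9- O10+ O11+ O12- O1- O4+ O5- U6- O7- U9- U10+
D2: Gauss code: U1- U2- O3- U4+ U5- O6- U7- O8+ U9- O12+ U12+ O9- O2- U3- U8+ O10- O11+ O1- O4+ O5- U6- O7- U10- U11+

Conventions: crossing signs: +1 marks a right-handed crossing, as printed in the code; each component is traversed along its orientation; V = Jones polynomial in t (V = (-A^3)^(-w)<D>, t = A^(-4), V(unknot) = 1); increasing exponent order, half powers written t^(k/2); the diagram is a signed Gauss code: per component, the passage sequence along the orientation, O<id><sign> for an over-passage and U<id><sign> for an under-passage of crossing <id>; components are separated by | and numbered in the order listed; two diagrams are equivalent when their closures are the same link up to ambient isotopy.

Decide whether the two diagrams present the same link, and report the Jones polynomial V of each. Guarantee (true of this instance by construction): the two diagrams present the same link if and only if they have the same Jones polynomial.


equivalent: yes
V(D1) = -t^-6 + t^-5 - t^-4 + 2t^-3 - t^-2 + t^-1  (w -4, c 14, <D> = A^-8 - A^-4 + 2 - A^4 + A^8 - A^12)
V(D2) = -t^-6 + t^-5 - t^-4 + 2t^-3 - t^-2 + t^-1  (w -4, c 12, <D> = A^-8 - A^-4 + 2 - A^4 + A^8 - A^12)
why: all 2 diagrams share one V(t), hence one class


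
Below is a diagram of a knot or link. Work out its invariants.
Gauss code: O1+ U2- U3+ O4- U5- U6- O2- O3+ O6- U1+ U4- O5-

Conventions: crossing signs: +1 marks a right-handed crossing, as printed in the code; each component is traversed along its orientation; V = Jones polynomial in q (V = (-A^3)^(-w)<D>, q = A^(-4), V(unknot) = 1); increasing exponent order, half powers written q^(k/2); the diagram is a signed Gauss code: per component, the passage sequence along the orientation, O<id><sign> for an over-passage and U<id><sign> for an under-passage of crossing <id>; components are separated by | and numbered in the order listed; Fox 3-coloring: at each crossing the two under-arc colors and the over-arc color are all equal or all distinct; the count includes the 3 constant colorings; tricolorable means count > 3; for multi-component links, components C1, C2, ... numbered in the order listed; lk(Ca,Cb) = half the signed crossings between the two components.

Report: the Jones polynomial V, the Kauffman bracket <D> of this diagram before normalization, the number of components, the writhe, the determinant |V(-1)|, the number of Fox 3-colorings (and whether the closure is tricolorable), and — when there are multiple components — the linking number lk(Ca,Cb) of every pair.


V = 1
<D> = A^-6 (w = -2)
1 component over 6 crossings, w = -2
3 Fox colorings among 3^6, |V(-1)| = 1: not tricolorable
why: w = -2 (over 6 crossings) is diagram-only; (-A^3)^(2) removes it from V


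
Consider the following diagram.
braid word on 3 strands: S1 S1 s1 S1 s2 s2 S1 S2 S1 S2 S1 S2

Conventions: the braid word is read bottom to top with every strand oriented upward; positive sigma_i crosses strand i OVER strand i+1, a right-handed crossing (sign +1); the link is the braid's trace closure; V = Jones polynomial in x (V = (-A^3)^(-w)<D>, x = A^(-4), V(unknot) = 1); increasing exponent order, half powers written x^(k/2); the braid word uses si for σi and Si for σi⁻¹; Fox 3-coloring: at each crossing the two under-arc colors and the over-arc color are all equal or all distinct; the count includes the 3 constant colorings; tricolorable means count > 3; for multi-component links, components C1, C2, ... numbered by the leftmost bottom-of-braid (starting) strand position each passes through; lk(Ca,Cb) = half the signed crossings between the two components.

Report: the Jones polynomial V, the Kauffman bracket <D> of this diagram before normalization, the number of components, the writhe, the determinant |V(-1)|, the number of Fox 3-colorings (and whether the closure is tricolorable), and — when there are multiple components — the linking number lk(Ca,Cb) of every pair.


Jones polynomial: V(x) = x^-8 - x^-7 + 2x^-6 - x^-5 + 2x^-4 + x^-2
<D> = A^-10 + 2A^-2 - A^2 + 2A^6 - A^10 + A^14; writhe -6
components 3, writhe -6 (12 crossings)
linking number lk(C1,C2) = -2
lk(C1,C3): -1
lk(C2,C3) = 0
3-colorings: 3 of 3^12, det 8 — not tricolorable
note: |V(-1)| = 8: so not tricolorable, since 3 does not divide 8
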